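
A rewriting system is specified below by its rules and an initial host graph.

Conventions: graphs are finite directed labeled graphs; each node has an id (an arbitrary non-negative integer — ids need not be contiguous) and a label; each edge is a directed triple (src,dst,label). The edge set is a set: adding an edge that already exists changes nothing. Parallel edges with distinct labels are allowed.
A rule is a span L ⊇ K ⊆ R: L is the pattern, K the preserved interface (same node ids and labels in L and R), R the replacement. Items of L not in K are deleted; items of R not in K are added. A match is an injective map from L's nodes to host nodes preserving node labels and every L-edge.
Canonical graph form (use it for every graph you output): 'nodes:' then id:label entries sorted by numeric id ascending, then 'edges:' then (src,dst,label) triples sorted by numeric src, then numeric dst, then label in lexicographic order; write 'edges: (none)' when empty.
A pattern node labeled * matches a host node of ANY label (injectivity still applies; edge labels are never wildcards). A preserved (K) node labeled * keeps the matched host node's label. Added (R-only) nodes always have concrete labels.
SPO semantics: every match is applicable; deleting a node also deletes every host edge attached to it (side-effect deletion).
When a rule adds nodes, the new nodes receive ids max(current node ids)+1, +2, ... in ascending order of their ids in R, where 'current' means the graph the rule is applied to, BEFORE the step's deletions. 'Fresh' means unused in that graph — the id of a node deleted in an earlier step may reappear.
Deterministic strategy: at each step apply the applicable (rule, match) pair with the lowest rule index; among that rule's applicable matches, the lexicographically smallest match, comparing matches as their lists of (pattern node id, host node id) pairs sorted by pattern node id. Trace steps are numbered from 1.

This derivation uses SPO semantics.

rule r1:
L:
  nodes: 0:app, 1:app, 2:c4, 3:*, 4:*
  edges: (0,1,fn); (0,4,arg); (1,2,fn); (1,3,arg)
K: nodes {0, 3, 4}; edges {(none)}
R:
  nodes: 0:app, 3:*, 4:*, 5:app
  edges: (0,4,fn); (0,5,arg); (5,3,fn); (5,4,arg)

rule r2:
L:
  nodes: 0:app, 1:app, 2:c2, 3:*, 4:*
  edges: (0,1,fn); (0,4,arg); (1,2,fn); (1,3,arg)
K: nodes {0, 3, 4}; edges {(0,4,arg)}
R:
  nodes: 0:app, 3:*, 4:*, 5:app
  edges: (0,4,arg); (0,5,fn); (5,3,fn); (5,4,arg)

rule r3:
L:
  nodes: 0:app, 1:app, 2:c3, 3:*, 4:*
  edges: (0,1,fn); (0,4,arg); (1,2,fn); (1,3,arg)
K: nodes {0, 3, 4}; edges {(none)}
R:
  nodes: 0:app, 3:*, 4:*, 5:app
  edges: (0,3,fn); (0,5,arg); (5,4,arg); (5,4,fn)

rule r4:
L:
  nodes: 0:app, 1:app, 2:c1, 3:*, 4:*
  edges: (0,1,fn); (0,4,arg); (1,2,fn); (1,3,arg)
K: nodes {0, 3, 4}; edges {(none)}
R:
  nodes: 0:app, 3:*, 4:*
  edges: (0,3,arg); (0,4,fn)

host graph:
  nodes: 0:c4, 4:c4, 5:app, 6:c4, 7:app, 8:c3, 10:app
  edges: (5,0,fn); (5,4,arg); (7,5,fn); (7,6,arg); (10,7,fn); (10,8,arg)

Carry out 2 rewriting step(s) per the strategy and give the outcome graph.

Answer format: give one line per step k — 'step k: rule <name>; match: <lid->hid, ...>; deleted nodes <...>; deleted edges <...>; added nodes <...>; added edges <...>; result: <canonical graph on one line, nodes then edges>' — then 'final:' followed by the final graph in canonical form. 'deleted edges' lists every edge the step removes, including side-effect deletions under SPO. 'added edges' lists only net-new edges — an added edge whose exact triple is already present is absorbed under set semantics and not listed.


step 1: rule r1; match: 0->7, 1->5, 2->0, 3->4, 4->6; deleted nodes 0, 5; deleted edges (5,0,fn); (5,4,arg); (7,5,fn); (7,6,arg); added nodes 11; added edges (7,6,fn); (7,11,arg); (11,4,fn); (11,6,arg); result: nodes: 4:c4, 6:c4, 7:app, 8:c3, 10:app, 11:app edges: (7,6,fn); (7,11,arg); (10,7,fn); (10,8,arg); (11,4,fn); (11,6,arg)
step 2: rule r1; match: 0->10, 1->7, 2->6, 3->11, 4->8; deleted nodes 6, 7; deleted edges (7,6,fn); (7,11,arg); (10,7,fn); (10,8,arg); (11,6,arg); added nodes 12; added edges (10,8,fn); (10,12,arg); (12,8,arg); (12,11,fn); result: nodes: 4:c4, 8:c3, 10:app, 11:app, 12:app edges: (10,8,fn); (10,12,arg); (11,4,fn); (12,8,arg); (12,11,fn)
final:
nodes: 4:c4, 8:c3, 10:app, 11:app, 12:app
edges: (10,8,fn); (10,12,arg); (11,4,fn); (12,8,arg); (12,11,fn)


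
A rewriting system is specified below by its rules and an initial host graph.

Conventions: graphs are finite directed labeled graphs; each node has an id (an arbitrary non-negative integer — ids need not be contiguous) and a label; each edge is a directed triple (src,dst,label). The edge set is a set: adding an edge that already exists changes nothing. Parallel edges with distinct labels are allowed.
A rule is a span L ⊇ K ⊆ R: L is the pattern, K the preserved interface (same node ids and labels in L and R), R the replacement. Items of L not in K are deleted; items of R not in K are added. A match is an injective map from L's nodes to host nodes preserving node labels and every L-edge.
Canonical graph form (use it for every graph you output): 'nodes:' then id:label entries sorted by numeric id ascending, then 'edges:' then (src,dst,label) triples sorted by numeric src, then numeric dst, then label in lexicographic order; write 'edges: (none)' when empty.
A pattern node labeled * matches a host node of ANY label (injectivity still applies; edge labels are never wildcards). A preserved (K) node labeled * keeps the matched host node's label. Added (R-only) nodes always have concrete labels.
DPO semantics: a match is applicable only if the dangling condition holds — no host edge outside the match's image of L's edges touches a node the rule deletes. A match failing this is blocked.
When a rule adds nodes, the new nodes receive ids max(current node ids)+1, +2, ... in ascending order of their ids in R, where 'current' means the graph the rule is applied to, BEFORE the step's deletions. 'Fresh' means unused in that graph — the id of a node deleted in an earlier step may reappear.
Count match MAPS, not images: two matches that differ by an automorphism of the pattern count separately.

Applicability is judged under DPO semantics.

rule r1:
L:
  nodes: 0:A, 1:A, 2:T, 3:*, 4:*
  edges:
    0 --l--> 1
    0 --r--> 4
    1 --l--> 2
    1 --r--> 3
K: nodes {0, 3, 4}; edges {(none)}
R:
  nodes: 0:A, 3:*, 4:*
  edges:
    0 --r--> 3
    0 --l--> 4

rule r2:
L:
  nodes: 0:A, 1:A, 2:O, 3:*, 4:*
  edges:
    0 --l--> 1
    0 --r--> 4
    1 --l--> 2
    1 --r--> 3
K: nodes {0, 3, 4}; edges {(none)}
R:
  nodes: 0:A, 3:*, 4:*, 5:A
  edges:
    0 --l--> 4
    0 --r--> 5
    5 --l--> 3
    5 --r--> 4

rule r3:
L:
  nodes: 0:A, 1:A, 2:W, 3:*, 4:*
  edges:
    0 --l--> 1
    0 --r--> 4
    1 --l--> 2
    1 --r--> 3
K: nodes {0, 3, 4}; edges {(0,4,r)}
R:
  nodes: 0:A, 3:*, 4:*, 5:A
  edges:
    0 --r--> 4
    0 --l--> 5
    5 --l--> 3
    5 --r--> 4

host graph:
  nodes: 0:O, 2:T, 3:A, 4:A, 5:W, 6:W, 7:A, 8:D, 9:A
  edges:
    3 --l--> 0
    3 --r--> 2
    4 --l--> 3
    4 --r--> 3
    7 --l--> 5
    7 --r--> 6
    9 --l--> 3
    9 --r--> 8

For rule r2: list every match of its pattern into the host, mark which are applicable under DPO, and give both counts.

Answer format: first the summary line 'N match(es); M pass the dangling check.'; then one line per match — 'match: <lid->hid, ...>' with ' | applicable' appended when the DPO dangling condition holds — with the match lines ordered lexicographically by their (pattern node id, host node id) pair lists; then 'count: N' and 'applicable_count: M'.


1 match(es); 0 pass the dangling check.
match: 0->9, 1->3, 2->0, 3->2, 4->8
count: 1
applicable_count: 0


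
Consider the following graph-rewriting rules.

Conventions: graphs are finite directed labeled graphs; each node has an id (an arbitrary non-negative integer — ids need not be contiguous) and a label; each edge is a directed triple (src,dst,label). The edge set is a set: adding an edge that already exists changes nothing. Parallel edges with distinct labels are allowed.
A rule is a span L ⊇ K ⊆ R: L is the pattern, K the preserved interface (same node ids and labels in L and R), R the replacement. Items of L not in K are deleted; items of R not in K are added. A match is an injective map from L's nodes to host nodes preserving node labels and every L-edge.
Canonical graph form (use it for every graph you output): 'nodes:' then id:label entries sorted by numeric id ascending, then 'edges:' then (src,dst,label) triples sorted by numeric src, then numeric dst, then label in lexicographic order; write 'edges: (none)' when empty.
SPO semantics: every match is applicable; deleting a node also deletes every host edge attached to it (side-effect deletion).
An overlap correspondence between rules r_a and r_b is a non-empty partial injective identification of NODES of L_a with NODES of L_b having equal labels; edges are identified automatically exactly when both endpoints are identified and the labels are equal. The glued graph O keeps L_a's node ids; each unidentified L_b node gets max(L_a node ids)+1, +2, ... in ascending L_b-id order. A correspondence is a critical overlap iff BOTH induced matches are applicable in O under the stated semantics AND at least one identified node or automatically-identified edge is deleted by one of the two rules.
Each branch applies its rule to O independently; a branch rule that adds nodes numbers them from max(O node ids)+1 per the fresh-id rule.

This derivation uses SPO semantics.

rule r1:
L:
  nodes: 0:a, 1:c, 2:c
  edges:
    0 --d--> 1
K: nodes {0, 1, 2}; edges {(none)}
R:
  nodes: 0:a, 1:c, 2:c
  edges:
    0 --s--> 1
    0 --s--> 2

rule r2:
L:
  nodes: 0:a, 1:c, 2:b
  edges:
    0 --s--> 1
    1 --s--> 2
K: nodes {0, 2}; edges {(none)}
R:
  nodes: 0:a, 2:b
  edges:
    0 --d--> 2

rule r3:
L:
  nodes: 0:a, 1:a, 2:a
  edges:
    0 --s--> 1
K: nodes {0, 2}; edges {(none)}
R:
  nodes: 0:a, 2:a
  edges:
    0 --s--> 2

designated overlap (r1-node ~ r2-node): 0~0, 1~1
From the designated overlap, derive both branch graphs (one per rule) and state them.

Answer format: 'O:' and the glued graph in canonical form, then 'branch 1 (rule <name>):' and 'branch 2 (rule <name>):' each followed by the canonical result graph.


O:
nodes: 0:a, 1:c, 2:c, 3:b
edges: (0,1,d); (0,1,s); (1,3,s)
branch 1 (rule r1):
nodes: 0:a, 1:c, 2:c, 3:b
edges: (0,1,s); (0,2,s); (1,3,s)
branch 2 (rule r2):
nodes: 0:a, 2:c, 3:b
edges: (0,3,d)


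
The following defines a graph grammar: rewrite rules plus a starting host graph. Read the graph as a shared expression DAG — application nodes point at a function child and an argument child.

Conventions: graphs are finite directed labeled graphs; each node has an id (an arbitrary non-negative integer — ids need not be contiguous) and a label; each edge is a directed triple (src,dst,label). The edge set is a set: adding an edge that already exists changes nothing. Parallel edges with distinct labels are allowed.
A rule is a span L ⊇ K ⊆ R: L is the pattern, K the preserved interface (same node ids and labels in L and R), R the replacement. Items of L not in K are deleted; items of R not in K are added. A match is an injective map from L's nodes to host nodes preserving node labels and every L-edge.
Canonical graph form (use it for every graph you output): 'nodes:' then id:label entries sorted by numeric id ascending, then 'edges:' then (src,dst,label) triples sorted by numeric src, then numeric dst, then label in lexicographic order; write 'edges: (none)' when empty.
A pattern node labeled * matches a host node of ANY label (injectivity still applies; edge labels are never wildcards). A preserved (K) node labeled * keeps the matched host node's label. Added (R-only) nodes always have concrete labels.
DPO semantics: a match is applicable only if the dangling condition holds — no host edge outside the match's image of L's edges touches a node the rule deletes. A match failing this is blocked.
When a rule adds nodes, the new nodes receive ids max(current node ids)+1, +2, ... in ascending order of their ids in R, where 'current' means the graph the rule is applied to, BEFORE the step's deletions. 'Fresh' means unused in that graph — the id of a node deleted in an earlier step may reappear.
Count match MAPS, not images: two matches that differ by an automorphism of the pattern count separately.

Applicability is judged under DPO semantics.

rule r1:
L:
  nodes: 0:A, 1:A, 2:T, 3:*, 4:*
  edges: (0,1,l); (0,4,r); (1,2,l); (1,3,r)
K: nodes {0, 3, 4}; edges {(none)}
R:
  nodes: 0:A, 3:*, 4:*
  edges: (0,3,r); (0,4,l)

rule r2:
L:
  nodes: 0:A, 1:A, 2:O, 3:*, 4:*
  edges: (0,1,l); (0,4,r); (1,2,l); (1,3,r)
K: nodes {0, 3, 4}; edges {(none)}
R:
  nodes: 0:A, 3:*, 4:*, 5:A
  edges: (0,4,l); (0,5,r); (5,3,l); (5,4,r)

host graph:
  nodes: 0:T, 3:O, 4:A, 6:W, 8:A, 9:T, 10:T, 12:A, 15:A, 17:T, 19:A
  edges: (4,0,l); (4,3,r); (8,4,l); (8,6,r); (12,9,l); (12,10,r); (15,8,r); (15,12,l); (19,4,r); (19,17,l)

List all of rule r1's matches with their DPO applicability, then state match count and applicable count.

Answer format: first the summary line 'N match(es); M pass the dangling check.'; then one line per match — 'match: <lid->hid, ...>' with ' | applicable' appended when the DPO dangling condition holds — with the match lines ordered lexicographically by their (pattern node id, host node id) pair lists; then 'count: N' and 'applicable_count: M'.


2 match(es); 1 pass the dangling check.
match: 0->8, 1->4, 2->0, 3->3, 4->6
match: 0->15, 1->12, 2->9, 3->10, 4->8 | applicable
count: 2
applicable_count: 1


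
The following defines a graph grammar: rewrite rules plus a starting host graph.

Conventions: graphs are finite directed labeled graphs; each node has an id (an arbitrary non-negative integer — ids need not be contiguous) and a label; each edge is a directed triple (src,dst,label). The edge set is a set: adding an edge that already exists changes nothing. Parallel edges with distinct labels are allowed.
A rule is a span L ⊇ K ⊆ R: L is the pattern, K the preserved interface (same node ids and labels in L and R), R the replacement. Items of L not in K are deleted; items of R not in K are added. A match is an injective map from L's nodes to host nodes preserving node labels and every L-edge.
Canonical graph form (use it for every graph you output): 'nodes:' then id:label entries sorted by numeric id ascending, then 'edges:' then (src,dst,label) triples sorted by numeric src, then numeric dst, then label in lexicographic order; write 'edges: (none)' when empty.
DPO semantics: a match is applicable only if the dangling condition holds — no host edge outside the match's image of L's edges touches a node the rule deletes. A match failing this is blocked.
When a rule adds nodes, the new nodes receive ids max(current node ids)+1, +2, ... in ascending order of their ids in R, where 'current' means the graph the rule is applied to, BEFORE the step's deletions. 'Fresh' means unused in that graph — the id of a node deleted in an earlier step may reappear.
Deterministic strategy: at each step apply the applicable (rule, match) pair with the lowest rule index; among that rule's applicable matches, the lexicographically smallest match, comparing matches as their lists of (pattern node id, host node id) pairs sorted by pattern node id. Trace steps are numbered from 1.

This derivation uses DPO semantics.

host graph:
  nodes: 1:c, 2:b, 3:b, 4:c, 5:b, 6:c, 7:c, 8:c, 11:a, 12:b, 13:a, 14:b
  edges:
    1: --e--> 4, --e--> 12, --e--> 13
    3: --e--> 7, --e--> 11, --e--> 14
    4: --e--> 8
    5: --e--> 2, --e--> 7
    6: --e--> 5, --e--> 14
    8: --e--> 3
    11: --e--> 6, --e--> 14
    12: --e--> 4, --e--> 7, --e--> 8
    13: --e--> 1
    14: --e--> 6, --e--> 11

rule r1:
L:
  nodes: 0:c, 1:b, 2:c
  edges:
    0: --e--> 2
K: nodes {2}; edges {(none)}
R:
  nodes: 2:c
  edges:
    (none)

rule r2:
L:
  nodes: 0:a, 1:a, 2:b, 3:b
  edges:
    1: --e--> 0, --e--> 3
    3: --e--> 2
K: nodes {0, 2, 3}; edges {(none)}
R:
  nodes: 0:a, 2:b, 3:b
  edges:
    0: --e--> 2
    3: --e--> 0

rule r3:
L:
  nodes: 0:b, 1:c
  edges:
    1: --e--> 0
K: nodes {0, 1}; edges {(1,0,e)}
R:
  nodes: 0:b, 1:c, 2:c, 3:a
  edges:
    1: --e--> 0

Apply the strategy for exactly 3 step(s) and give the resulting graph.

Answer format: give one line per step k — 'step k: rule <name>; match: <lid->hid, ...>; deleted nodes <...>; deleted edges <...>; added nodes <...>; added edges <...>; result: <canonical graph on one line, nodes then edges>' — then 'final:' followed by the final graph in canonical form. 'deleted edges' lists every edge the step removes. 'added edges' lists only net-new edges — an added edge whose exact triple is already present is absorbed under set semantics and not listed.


step 1: rule r3; match: 0->3, 1->8; deleted nodes (none); deleted edges (none); added nodes 15, 16; added edges (none); result: nodes: 1:c, 2:b, 3:b, 4:c, 5:b, 6:c, 7:c, 8:c, 11:a, 12:b, 13:a, 14:b, 15:c, 16:a edges: (1,4,e); (1,12,e); (1,13,e); (3,7,e); (3,11,e); (3,14,e); (4,8,e); (5,2,e); (5,7,e); (6,5,e); (6,14,e); (8,3,e); (11,6,e); (11,14,e); (12,4,e); (12,7,e); (12,8,e); (13,1,e); (14,6,e); (14,11,e)
step 2: rule r3; match: 0->3, 1->8; deleted nodes (none); deleted edges (none); added nodes 17, 18; added edges (none); result: nodes: 1:c, 2:b, 3:b, 4:c, 5:b, 6:c, 7:c, 8:c, 11:a, 12:b, 13:a, 14:b, 15:c, 16:a, 17:c, 18:a edges: (1,4,e); (1,12,e); (1,13,e); (3,7,e); (3,11,e); (3,14,e); (4,8,e); (5,2,e); (5,7,e); (6,5,e); (6,14,e); (8,3,e); (11,6,e); (11,14,e); (12,4,e); (12,7,e); (12,8,e); (13,1,e); (14,6,e); (14,11,e)
step 3: rule r3; match: 0->3, 1->8; deleted nodes (none); deleted edges (none); added nodes 19, 20; added edges (none); result: nodes: 1:c, 2:b, 3:b, 4:c, 5:b, 6:c, 7:c, 8:c, 11:a, 12:b, 13:a, 14:b, 15:c, 16:a, 17:c, 18:a, 19:c, 20:a edges: (1,4,e); (1,12,e); (1,13,e); (3,7,e); (3,11,e); (3,14,e); (4,8,e); (5,2,e); (5,7,e); (6,5,e); (6,14,e); (8,3,e); (11,6,e); (11,14,e); (12,4,e); (12,7,e); (12,8,e); (13,1,e); (14,6,e); (14,11,e)
final:
nodes: 1:c, 2:b, 3:b, 4:c, 5:b, 6:c, 7:c, 8:c, 11:a, 12:b, 13:a, 14:b, 15:c, 16:a, 17:c, 18:a, 19:c, 20:a
edges: (1,4,e); (1,12,e); (1,13,e); (3,7,e); (3,11,e); (3,14,e); (4,8,e); (5,2,e); (5,7,e); (6,5,e); (6,14,e); (8,3,e); (11,6,e); (11,14,e); (12,4,e); (12,7,e); (12,8,e); (13,1,e); (14,6,e); (14,11,e)


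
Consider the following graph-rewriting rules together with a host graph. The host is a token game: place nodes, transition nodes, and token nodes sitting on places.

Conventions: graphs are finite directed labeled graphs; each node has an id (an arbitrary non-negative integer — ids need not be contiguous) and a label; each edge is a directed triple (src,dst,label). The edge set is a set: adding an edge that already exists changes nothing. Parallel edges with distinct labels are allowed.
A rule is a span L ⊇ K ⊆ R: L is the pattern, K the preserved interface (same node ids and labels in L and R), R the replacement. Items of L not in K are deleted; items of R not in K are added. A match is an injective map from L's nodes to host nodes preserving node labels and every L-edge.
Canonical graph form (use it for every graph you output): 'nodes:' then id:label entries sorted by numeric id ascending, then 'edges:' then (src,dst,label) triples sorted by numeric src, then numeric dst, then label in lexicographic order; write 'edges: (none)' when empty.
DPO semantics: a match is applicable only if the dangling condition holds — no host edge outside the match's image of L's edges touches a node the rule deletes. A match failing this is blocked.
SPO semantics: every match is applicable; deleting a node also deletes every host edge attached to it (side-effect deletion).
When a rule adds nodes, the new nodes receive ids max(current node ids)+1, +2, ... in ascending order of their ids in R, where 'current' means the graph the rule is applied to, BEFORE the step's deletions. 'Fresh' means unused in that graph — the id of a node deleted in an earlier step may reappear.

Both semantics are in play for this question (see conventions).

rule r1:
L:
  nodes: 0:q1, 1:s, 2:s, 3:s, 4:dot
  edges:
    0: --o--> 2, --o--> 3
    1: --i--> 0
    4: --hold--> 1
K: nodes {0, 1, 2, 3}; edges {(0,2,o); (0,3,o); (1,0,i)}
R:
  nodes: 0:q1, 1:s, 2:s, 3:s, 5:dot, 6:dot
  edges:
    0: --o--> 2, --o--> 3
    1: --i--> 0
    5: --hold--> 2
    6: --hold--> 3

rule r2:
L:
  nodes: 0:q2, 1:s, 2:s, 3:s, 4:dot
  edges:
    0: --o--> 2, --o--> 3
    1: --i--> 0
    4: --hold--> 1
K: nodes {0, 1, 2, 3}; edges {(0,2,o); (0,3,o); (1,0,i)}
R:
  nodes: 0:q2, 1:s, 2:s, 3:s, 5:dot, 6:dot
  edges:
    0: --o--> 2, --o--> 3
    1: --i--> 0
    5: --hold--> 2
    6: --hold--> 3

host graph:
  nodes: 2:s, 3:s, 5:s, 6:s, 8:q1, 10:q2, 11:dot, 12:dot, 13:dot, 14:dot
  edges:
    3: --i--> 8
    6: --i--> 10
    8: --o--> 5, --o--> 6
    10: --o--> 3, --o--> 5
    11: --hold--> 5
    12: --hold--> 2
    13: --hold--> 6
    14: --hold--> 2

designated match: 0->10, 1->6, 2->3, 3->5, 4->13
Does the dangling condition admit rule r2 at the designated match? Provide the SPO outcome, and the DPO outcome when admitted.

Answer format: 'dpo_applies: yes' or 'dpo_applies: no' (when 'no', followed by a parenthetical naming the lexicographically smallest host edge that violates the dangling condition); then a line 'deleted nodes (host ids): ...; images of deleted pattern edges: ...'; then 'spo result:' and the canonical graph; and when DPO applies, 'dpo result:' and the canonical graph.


dpo_applies: yes
deleted nodes (host ids): 13; images of deleted pattern edges: (13,6,hold)
spo result:
nodes: 2:s, 3:s, 5:s, 6:s, 8:q1, 10:q2, 11:dot, 12:dot, 14:dot, 15:dot, 16:dot
edges: (3,8,i); (6,10,i); (8,5,o); (8,6,o); (10,3,o); (10,5,o); (11,5,hold); (12,2,hold); (14,2,hold); (15,3,hold); (16,5,hold)
dpo result:
nodes: 2:s, 3:s, 5:s, 6:s, 8:q1, 10:q2, 11:dot, 12:dot, 14:dot, 15:dot, 16:dot
edges: (3,8,i); (6,10,i); (8,5,o); (8,6,o); (10,3,o); (10,5,o); (11,5,hold); (12,2,hold); (14,2,hold); (15,3,hold); (16,5,hold)


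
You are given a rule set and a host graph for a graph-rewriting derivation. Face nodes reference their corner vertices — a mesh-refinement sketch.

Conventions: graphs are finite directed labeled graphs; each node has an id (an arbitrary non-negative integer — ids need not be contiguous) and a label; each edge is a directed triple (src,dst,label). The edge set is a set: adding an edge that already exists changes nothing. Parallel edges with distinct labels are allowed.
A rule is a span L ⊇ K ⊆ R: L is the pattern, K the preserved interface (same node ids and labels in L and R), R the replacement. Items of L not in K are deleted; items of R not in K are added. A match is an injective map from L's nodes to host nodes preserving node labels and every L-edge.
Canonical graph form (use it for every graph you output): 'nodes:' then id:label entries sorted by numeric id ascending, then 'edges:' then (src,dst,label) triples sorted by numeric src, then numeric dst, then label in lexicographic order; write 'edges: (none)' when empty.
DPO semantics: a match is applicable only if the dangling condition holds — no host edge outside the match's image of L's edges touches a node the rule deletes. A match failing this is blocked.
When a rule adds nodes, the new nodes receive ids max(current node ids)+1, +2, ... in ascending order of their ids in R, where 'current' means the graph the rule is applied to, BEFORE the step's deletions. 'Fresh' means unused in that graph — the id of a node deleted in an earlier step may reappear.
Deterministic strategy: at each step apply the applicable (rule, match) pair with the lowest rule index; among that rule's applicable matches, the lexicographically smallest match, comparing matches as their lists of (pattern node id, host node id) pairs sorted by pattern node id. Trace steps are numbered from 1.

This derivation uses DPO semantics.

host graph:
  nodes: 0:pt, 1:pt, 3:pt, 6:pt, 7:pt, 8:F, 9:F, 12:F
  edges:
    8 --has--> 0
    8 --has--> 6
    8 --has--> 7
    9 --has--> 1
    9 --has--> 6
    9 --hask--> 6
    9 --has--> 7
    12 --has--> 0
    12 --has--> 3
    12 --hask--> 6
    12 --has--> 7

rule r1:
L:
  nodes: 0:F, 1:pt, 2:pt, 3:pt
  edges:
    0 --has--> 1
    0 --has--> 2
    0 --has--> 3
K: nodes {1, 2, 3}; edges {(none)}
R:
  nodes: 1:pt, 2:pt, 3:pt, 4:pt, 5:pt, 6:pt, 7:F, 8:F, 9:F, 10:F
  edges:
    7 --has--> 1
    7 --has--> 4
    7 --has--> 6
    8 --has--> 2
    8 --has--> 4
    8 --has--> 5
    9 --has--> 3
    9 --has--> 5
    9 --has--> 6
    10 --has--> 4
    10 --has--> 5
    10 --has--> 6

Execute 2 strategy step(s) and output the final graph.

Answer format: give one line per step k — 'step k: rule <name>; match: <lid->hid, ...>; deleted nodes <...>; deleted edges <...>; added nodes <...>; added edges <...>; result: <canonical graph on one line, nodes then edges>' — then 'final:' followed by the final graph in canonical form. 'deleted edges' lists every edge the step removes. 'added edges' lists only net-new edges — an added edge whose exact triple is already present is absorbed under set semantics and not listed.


step 1: rule r1; match: 0->8, 1->0, 2->6, 3->7; deleted nodes 8; deleted edges (8,0,has); (8,6,has); (8,7,has); added nodes 13, 14, 15, 16, 17, 18, 19; added edges (16,0,has); (16,13,has); (16,15,has); (17,6,has); (17,13,has); (17,14,has); (18,7,has); (18,14,has); (18,15,has); (19,13,has); (19,14,has); (19,15,has); result: nodes: 0:pt, 1:pt, 3:pt, 6:pt, 7:pt, 9:F, 12:F, 13:pt, 14:pt, 15:pt, 16:F, 17:F, 18:F, 19:F edges: (9,1,has); (9,6,has); (9,6,hask); (9,7,has); (12,0,has); (12,3,has); (12,6,hask); (12,7,has); (16,0,has); (16,13,has); (16,15,has); (17,6,has); (17,13,has); (17,14,has); (18,7,has); (18,14,has); (18,15,has); (19,13,has); (19,14,has); (19,15,has)
step 2: rule r1; match: 0->16, 1->0, 2->13, 3->15; deleted nodes 16; deleted edges (16,0,has); (16,13,has); (16,15,has); added nodes 20, 21, 22, 23, 24, 25, 26; added edges (23,0,has); (23,20,has); (23,22,has); (24,13,has); (24,20,has); (24,21,has); (25,15,has); (25,21,has); (25,22,has); (26,20,has); (26,21,has); (26,22,has); result: nodes: 0:pt, 1:pt, 3:pt, 6:pt, 7:pt, 9:F, 12:F, 13:pt, 14:pt, 15:pt, 17:F, 18:F, 19:F, 20:pt, 21:pt, 22:pt, 23:F, 24:F, 25:F, 26:F edges: (9,1,has); (9,6,has); (9,6,hask); (9,7,has); (12,0,has); (12,3,has); (12,6,hask); (12,7,has); (17,6,has); (17,13,has); (17,14,has); (18,7,has); (18,14,has); (18,15,has); (19,13,has); (19,14,has); (19,15,has); (23,0,has); (23,20,has); (23,22,has); (24,13,has); (24,20,has); (24,21,has); (25,15,has); (25,21,has); (25,22,has); (26,20,has); (26,21,has); (26,22,has)
final:
nodes: 0:pt, 1:pt, 3:pt, 6:pt, 7:pt, 9:F, 12:F, 13:pt, 14:pt, 15:pt, 17:F, 18:F, 19:F, 20:pt, 21:pt, 22:pt, 23:F, 24:F, 25:F, 26:F
edges: (9,1,has); (9,6,has); (9,6,hask); (9,7,has); (12,0,has); (12,3,has); (12,6,hask); (12,7,has); (17,6,has); (17,13,has); (17,14,has); (18,7,has); (18,14,has); (18,15,has); (19,13,has); (19,14,has); (19,15,has); (23,0,has); (23,20,has); (23,22,has); (24,13,has); (24,20,has); (24,21,has); (25,15,has); (25,21,has); (25,22,has); (26,20,has); (26,21,has); (26,22,has)


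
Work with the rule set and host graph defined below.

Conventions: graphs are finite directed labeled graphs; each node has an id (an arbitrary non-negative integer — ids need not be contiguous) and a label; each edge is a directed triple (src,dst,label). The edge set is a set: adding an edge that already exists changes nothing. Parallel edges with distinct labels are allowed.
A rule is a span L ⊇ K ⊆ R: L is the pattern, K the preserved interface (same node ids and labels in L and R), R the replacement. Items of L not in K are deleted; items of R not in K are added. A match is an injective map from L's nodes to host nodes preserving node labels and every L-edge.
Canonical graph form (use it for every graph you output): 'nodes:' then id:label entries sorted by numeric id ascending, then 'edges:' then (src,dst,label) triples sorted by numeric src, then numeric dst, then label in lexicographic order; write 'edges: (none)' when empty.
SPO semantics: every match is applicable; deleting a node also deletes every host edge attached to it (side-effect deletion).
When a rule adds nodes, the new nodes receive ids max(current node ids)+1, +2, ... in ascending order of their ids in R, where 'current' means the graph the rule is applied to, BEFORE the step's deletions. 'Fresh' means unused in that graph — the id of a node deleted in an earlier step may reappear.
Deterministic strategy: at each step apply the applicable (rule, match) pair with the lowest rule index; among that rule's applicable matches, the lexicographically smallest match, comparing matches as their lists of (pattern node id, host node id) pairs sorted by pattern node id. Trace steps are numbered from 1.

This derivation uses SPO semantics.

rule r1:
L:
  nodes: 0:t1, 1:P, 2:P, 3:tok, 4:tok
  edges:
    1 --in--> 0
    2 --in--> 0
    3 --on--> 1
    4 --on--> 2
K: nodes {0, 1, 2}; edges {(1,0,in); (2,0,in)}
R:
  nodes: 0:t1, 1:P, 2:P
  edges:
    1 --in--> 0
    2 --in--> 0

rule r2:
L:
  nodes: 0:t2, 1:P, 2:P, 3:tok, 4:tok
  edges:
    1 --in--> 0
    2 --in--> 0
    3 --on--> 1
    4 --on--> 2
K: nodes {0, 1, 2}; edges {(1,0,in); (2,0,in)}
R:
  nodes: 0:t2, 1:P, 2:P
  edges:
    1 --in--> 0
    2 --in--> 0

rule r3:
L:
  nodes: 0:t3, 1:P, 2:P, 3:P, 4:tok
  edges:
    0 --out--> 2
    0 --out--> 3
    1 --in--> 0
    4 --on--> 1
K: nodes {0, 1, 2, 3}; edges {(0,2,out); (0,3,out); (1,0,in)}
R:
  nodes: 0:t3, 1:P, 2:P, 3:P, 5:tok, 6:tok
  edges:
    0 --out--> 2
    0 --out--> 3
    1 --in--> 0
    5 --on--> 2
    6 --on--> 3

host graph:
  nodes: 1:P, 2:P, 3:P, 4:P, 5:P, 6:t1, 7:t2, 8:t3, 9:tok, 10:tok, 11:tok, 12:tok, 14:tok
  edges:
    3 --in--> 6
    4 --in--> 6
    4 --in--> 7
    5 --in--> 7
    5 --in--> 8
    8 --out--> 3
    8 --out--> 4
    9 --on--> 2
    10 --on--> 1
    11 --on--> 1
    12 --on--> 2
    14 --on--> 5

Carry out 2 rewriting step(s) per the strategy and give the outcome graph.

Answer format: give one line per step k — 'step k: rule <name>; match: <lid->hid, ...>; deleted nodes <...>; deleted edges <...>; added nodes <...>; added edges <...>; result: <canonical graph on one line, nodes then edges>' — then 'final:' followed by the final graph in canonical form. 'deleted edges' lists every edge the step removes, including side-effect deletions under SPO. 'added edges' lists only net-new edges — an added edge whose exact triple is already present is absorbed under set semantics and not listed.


step 1: rule r3; match: 0->8, 1->5, 2->3, 3->4, 4->14; deleted nodes 14; deleted edges (14,5,on); added nodes 15, 16; added edges (15,3,on); (16,4,on); result: nodes: 1:P, 2:P, 3:P, 4:P, 5:P, 6:t1, 7:t2, 8:t3, 9:tok, 10:tok, 11:tok, 12:tok, 15:tok, 16:tok edges: (3,6,in); (4,6,in); (4,7,in); (5,7,in); (5,8,in); (8,3,out); (8,4,out); (9,2,on); (10,1,on); (11,1,on); (12,2,on); (15,3,on); (16,4,on)
step 2: rule r1; match: 0->6, 1->3, 2->4, 3->15, 4->16; deleted nodes 15, 16; deleted edges (15,3,on); (16,4,on); added nodes (none); added edges (none); result: nodes: 1:P, 2:P, 3:P, 4:P, 5:P, 6:t1, 7:t2, 8:t3, 9:tok, 10:tok, 11:tok, 12:tok edges: (3,6,in); (4,6,in); (4,7,in); (5,7,in); (5,8,in); (8,3,out); (8,4,out); (9,2,on); (10,1,on); (11,1,on); (12,2,on)
final:
nodes: 1:P, 2:P, 3:P, 4:P, 5:P, 6:t1, 7:t2, 8:t3, 9:tok, 10:tok, 11:tok, 12:tok
edges: (3,6,in); (4,6,in); (4,7,in); (5,7,in); (5,8,in); (8,3,out); (8,4,out); (9,2,on); (10,1,on); (11,1,on); (12,2,on)


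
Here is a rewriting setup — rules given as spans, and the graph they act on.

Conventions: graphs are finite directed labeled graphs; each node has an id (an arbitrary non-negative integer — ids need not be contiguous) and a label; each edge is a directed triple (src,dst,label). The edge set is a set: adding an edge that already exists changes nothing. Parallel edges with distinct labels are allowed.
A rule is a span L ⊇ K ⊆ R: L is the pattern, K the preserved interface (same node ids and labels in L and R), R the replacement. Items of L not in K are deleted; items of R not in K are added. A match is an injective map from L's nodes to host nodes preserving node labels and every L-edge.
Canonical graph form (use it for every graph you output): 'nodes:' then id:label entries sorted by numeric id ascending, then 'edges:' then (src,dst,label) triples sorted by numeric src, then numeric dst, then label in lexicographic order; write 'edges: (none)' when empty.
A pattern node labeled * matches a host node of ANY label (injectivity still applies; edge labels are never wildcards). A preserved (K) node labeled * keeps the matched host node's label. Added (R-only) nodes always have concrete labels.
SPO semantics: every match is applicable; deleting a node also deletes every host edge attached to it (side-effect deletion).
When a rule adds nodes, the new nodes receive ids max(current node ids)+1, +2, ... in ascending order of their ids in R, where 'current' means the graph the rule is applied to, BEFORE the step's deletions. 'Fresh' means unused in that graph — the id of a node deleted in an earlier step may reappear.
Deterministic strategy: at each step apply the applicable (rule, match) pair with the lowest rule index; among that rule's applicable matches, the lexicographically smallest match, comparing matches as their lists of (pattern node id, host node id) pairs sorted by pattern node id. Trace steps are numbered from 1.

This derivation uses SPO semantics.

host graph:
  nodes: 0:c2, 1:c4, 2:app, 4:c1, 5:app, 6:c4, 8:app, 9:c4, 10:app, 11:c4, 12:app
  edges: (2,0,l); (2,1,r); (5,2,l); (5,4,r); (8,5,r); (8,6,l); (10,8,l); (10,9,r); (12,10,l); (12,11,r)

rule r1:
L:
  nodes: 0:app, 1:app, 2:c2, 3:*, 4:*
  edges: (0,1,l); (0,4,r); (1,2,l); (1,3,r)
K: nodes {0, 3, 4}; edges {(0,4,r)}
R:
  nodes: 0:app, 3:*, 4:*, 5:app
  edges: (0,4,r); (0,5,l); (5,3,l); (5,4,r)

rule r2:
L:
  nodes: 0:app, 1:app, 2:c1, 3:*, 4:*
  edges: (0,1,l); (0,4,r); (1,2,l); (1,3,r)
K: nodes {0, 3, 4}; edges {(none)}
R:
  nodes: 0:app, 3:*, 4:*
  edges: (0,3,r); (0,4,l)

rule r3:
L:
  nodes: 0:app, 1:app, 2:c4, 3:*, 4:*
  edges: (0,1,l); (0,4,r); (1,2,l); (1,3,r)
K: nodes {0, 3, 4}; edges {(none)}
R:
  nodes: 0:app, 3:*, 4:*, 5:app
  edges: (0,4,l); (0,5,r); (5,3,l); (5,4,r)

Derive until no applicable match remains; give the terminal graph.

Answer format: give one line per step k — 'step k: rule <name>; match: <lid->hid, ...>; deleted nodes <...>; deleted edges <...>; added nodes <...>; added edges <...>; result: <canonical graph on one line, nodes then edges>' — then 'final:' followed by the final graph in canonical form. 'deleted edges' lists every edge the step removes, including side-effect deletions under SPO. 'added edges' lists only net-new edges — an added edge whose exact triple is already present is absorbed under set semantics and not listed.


step 1: rule r1; match: 0->5, 1->2, 2->0, 3->1, 4->4; deleted nodes 0, 2; deleted edges (2,0,l); (2,1,r); (5,2,l); added nodes 13; added edges (5,13,l); (13,1,l); (13,4,r); result: nodes: 1:c4, 4:c1, 5:app, 6:c4, 8:app, 9:c4, 10:app, 11:c4, 12:app, 13:app edges: (5,4,r); (5,13,l); (8,5,r); (8,6,l); (10,8,l); (10,9,r); (12,10,l); (12,11,r); (13,1,l); (13,4,r)
step 2: rule r3; match: 0->10, 1->8, 2->6, 3->5, 4->9; deleted nodes 6, 8; deleted edges (8,5,r); (8,6,l); (10,8,l); (10,9,r); added nodes 14; added edges (10,9,l); (10,14,r); (14,5,l); (14,9,r); result: nodes: 1:c4, 4:c1, 5:app, 9:c4, 10:app, 11:c4, 12:app, 13:app, 14:app edges: (5,4,r); (5,13,l); (10,9,l); (10,14,r); (12,10,l); (12,11,r); (13,1,l); (13,4,r); (14,5,l); (14,9,r)
step 3: rule r3; match: 0->12, 1->10, 2->9, 3->14, 4->11; deleted nodes 9, 10; deleted edges (10,9,l); (10,14,r); (12,10,l); (12,11,r); (14,9,r); added nodes 15; added edges (12,11,l); (12,15,r); (15,11,r); (15,14,l); result: nodes: 1:c4, 4:c1, 5:app, 11:c4, 12:app, 13:app, 14:app, 15:app edges: (5,4,r); (5,13,l); (12,11,l); (12,15,r); (13,1,l); (13,4,r); (14,5,l); (15,11,r); (15,14,l)
final:
nodes: 1:c4, 4:c1, 5:app, 11:c4, 12:app, 13:app, 14:app, 15:app
edges: (5,4,r); (5,13,l); (12,11,l); (12,15,r); (13,1,l); (13,4,r); (14,5,l); (15,11,r); (15,14,l)


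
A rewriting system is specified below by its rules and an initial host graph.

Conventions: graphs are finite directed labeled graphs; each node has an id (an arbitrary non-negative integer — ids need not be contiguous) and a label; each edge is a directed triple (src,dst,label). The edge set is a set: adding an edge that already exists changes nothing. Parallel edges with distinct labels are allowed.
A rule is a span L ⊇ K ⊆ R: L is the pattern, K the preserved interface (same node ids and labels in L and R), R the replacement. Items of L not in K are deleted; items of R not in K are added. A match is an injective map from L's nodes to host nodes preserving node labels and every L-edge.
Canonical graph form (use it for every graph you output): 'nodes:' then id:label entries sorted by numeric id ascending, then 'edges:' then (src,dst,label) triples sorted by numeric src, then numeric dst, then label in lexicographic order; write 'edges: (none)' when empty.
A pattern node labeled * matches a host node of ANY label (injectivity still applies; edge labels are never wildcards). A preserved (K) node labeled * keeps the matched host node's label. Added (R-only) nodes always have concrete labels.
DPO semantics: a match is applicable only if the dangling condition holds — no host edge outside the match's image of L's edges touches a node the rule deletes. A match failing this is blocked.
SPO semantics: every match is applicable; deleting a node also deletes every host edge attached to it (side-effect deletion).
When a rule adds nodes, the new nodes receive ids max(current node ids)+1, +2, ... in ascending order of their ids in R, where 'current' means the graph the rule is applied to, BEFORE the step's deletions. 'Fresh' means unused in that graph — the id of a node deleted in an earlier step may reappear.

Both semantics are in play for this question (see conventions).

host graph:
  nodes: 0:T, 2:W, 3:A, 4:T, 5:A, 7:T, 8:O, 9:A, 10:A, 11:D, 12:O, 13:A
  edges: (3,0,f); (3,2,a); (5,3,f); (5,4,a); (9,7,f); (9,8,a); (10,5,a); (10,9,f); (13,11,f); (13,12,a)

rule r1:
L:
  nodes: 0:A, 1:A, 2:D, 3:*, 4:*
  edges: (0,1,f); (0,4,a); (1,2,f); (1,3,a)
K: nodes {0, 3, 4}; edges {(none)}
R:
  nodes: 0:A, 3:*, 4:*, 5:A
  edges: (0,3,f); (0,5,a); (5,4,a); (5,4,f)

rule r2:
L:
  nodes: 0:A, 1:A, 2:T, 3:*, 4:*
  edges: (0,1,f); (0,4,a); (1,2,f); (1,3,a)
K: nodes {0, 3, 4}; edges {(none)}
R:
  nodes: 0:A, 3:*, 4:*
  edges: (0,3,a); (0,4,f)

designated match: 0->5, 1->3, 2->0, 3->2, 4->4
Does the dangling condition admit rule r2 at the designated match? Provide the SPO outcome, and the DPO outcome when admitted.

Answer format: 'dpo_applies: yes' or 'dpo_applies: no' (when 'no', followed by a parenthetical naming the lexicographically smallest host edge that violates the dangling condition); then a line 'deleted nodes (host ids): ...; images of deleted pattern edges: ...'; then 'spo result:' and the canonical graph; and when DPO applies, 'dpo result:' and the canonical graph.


dpo_applies: yes
deleted nodes (host ids): 0, 3; images of deleted pattern edges: (3,0,f); (3,2,a); (5,3,f); (5,4,a)
spo result:
nodes: 2:W, 4:T, 5:A, 7:T, 8:O, 9:A, 10:A, 11:D, 12:O, 13:A
edges: (5,2,a); (5,4,f); (9,7,f); (9,8,a); (10,5,a); (10,9,f); (13,11,f); (13,12,a)
dpo result:
nodes: 2:W, 4:T, 5:A, 7:T, 8:O, 9:A, 10:A, 11:D, 12:O, 13:A
edges: (5,2,a); (5,4,f); (9,7,f); (9,8,a); (10,5,a); (10,9,f); (13,11,f); (13,12,a)


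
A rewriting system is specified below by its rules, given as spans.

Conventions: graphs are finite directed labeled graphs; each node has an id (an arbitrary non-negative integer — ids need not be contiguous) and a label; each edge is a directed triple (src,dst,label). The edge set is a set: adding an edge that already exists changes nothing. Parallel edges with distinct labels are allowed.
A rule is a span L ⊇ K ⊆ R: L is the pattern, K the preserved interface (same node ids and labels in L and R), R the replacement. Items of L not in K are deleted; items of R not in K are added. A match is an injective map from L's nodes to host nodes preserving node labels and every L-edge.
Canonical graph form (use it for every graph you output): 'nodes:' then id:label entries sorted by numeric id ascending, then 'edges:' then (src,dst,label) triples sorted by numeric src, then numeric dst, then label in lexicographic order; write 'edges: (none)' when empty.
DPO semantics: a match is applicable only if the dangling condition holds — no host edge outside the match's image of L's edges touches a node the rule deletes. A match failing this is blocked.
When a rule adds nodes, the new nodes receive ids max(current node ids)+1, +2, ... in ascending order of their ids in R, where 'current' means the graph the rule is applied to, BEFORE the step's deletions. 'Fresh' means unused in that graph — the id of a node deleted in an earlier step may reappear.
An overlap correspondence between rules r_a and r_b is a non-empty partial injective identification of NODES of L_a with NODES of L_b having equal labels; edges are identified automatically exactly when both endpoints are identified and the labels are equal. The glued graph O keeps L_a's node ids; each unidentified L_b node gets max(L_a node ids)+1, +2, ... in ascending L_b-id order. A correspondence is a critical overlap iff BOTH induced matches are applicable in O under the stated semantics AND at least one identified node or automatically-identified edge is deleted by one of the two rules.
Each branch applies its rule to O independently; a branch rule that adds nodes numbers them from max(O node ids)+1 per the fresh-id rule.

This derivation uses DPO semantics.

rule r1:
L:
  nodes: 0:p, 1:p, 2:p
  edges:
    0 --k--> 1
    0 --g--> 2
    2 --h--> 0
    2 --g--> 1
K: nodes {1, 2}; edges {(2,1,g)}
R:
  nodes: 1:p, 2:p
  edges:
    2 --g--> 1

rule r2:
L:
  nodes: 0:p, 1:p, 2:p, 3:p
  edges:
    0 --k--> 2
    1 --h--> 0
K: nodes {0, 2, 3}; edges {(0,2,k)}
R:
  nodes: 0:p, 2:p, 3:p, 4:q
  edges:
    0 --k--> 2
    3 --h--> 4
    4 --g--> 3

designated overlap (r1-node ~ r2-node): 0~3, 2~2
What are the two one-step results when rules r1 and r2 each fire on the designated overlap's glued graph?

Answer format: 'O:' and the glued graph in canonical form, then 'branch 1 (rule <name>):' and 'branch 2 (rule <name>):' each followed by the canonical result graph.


O:
nodes: 0:p, 1:p, 2:p, 3:p, 4:p
edges: (0,1,k); (0,2,g); (2,0,h); (2,1,g); (3,2,k); (4,3,h)
branch 1 (rule r1):
nodes: 1:p, 2:p, 3:p, 4:p
edges: (2,1,g); (3,2,k); (4,3,h)
branch 2 (rule r2):
nodes: 0:p, 1:p, 2:p, 3:p, 5:q
edges: (0,1,k); (0,2,g); (0,5,h); (2,0,h); (2,1,g); (3,2,k); (5,0,g)
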